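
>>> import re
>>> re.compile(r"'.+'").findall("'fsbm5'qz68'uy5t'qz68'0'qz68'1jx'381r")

["'fsbm5'qz68'uy5t'qz68'0'qz68'1jx'"]

No capturing groups, so `findall` returns the 1 full match string.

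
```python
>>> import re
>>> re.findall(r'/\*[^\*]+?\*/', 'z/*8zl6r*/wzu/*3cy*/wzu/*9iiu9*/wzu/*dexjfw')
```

Walking the string: at [1:10] → '/*8zl6r*/'; at [13:20] → '/*3cy*/'; at [23:32] → '/*9iiu9*/'.
Since nothing is captured, `findall` lists the 3 matched substrings directly.

['/*8zl6r*/', '/*3cy*/', '/*9iiu9*/']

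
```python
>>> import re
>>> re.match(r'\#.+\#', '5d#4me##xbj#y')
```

None

`match` is anchored at position 0; if the pattern doesn't fit there, it returns None.
Here the string doesn't start with a match, so the call returns None.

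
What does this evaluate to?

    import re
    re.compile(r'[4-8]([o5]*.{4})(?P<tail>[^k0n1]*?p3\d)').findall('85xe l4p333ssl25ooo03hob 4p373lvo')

[('5xe l', '4p33'), ('ooo03ho', 'b 4p37')]

2 groups means each result is a tuple of 2 captured strings — 2 here.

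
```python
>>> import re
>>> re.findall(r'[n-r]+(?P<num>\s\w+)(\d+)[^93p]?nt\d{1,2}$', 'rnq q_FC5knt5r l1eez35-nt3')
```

[(' l1eez3', '5')]

The pattern matches one or more of a character in [n-r]; then whitespace, then one or more of a word character (captured as 'num'); then one or more of a digit (captured); then optionally any character except [93p], then the literal 'nt', then 1 to 2 of a digit; then anchored at the end.
Walking the string: at [13:26] match 'r l1eez35-nt3', groups = (' l1eez3', '5').
With 2 capturing groups, `findall` returns a 2-tuple per match.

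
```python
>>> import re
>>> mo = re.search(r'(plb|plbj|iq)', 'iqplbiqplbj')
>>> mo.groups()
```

('iq',)

The match spans [0:2] → 'iq'.
Captured: group 1 = 'iq'.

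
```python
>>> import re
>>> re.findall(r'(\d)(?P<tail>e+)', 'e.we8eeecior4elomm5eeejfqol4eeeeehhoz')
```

The pattern matches a digit (captured); then one or more of a literal 'e' (captured as 'tail').
Walking the string: at [4:8] match '8eee', groups = ('8', 'eee'); at [12:14] match '4e', groups = ('4', 'e'); at [18:22] match '5eee', groups = ('5', 'eee'); at [27:33] match '4eeeee', groups = ('4', 'eeeee').
With 2 capturing groups, `findall` returns a 2-tuple per match.

[('8', 'eee'), ('4', 'e'), ('5', 'eee'), ('4', 'eeeee')]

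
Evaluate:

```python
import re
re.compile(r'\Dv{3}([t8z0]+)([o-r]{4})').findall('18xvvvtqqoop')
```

The pattern matches a non-digit, then exactly 3 of the literal 'v'; then one or more of one of [t8z0] (captured); then exactly 4 of a character in [o-r] (captured).
Walking the string: at [2:11] match 'xvvvtqqoo', groups = ('t', 'qqoo').
2 groups means the one result is a tuple of 2 captured strings — 1 here.

[('t', 'qqoo')]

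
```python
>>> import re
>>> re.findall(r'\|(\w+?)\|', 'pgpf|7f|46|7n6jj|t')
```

Matches: at [4:8] match '|7f|', group 1 = '7f'; at [10:17] match '|7n6jj|', group 1 = '7n6jj'.
Because there's exactly one group, `findall` drops the full match and keeps group 1 from each hit.

['7f', '7n6jj']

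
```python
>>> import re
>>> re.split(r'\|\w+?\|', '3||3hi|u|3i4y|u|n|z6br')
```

`split` removes every match and returns the 4 fragments in between.

['3|', 'u', 'u', 'z6br']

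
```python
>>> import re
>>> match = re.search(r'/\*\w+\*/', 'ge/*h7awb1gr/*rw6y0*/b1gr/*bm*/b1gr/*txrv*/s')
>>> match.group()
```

'/*rw6y0*/'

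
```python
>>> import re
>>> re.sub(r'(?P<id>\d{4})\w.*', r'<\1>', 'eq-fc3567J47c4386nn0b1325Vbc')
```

The pattern matches exactly 4 of a digit (captured as 'id'); then a word character, then zero or more of any character.
Matches: at [5:28] → '3567J47c4386nn0b1325Vbc'.
The replacement refers to a captured group, so each match is rewritten using its own captured text.

'eq-fc<3567>'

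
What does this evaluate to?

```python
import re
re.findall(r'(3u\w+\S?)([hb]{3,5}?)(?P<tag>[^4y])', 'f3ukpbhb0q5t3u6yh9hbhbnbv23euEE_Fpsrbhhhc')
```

[('3ukpbhb0q5t3u6yh9hbhbnbv23euEE_Fpsrb', 'hhh', 'c')]

Pattern: the literal '3u', then one or more of a word character, then optionally a non-whitespace character (captured); then 3 to 5 of one of [hb] (lazy) (captured); then any character except [4y] (captured as 'tag').
Scanning left to right: at [1:41] match '3ukpbhb0q5t3u6yh9hbhbnbv23euEE_Fpsrbhhhc', groups = ('3ukpbhb0q5t3u6yh9hbhbnbv23euEE_Fpsrb', 'hhh', 'c').
Multiple groups make `findall` return tuples — one 3-tuple for the one match.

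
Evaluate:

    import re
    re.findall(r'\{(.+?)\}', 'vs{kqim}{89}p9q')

['kqim', '89']

Lazy quantifiers expand one character at a time until the remainder of the pattern can match.
Scanning left to right: at [2:8] match '{kqim}', group 1 = 'kqim'; at [8:12] match '{89}', group 1 = '89'.
One capturing group, so `findall` returns just the captured substring from each match — 2 in all.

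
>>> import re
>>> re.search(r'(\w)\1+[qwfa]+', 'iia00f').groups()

The match spans [0:3] → 'iia'.
Captured: group 1 = 'i'.

('i',)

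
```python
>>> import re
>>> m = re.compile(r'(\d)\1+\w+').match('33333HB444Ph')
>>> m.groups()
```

('3',)

`\1` has to match the exact text group 1 already captured.
`re.match` won't scan ahead — the pattern has to work from the very first character.
The match spans [0:12] → '33333HB444Ph'.
Captured: group 1 = '3'.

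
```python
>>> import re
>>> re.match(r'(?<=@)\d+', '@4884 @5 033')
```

None

The `(?=…)`/`(?<=…)` assertion just peeks at neighbouring text; it doesn't advance the match position.
`re.match` won't scan ahead — the pattern has to work from the very first character.
Here the string doesn't start with a match, so the call returns None.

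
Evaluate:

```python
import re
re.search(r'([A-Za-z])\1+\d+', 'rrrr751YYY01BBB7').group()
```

A backreference is literal: `\1` must see the identical characters the first group matched.
`re.search` scans for the first position where the pattern succeeds.
The match spans [0:7] → 'rrrr751'.
Captured: group 1 = 'r'.

'rrrr751'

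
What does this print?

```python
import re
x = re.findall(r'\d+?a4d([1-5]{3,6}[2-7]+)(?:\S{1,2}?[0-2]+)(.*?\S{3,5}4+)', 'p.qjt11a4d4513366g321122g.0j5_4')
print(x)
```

[('4513366', 'g.0j5_4')]

Pattern: one or more of a digit (lazy), then the literal 'a4d'; then 3 to 6 of a character in [1-5], then one or more of a character in [2-7] (captured); then 1 to 2 of a non-whitespace character (lazy), then one or more of a character in [0-2] (non-capturing group); then zero or more of any character (lazy), then 3 to 5 of a non-whitespace character, then one or more of the literal '4' (captured).
Scanning left to right: at [5:31] match '11a4d4513366g321122g.0j5_4', groups = ('4513366', 'g.0j5_4').
With 2 capturing groups, `findall` returns a 2-tuple per match.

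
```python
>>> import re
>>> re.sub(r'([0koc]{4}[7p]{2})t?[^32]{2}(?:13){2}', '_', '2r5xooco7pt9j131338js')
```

Pattern: exactly 4 of one of [0koc], then exactly 2 of one of [7p] (captured); then optionally the literal 't', then exactly 2 of any character except [32], then the literal '13' repeated 2 times.
`sub` substitutes '_' at each match site.

'2r5x_38js'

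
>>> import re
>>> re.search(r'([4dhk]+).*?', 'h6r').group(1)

'h'

The match spans [0:1] → 'h'.
Captured: group 1 = 'h'.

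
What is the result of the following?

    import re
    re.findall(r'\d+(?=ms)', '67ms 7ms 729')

The lookaround is zero-width — it requires the adjacent text to match without consuming it, so the asserted text isn't part of the match.
Since nothing is captured, `findall` lists the 2 matched substrings directly.

['67', '7']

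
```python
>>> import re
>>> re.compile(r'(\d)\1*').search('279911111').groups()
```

The match spans [0:1] → '2'.
Captured: group 1 = '2'.

('2',)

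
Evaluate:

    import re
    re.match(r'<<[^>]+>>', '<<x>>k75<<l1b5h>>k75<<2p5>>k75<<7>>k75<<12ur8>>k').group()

'<<x>>'

`re.match` won't scan ahead — the pattern has to work from the very first character.
The match spans [0:5] → '<<x>>'.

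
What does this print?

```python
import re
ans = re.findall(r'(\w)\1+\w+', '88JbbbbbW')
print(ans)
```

A backreference is literal: `\1` must see the identical characters the first group matched.
`findall` collects group 1 from the one match (1 total).

['8']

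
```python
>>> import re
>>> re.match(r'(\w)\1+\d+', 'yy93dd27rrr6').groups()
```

('y',)

`\1` is not a pattern — it's the concrete string captured by group 1, re-applied verbatim.
`match` is anchored at position 0; if the pattern doesn't fit there, it returns None.
The match spans [0:4] → 'yy93'.
Captured: group 1 = 'y'.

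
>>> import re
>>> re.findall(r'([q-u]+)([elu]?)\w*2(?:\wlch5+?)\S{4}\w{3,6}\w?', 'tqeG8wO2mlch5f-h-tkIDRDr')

Pattern: one or more of a character in [q-u] (captured); then optionally one of [elu] (captured); then zero or more of a word character, then the literal '2'; then a word character, then the literal 'lch', then one or more of a literal '5' (lazy) (non-capturing group); then exactly 4 of a non-whitespace character, then 3 to 6 of a word character, then optionally a word character.
Scanning left to right: at [0:24] match 'tqeG8wO2mlch5f-h-tkIDRDr', groups = ('tq', 'e').
Multiple groups make `findall` return tuples — one 2-tuple for the one match.

[('tq', 'e')]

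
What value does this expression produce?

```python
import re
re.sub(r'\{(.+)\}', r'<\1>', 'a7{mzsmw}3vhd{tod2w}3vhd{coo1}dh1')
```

'a7<mzsmw}3vhd{tod2w}3vhd{coo1>dh1'

Matches: at [2:30] → '{mzsmw}3vhd{tod2w}3vhd{coo1}'.
`\1` in the replacement pulls in group 1's text for each match.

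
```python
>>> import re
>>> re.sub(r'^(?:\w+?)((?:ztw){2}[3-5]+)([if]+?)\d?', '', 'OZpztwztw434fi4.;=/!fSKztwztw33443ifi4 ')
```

With the lazy modifier that quantifier settles for the fewest repetitions that let the rest of the pattern succeed (the atoms after it are unaffected and can still be greedy).
`sub` substitutes '' at each match site.

'i4.;=/!fSKztwztw33443ifi4 '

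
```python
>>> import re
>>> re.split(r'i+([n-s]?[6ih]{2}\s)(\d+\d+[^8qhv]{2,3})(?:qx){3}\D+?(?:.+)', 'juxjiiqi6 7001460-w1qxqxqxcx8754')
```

This matches one or more of a literal 'i'; then optionally a character in [n-s], then exactly 2 of one of [6ih], then whitespace (captured); then one or more of a digit, then one or more of a digit, then 2 to 3 of any character except [8qhv] (captured); then the literal 'qx' repeated 3 times, then one or more of a non-digit (lazy); then one or more of any character (non-capturing group).
Matches to split on: at [4:32] → 'iiqi6 7001460-w1qxqxqxcx8754'.
With a capturing group present, the delimiter's captured portion is kept in the result list.

['juxj', 'qi6 ', '7001460-w1', '']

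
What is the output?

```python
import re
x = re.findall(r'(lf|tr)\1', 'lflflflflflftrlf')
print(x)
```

['lf', 'lf', 'lf']

The backreference `\1` re-matches whatever the first group consumed, character for character.
One capturing group, so `findall` returns just the captured substring from each match — 3 in all.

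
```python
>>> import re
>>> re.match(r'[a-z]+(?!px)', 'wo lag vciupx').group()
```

Because the assertion is negative and zero-width, positions next to the forbidden text are skipped.
`match` is anchored at position 0; if the pattern doesn't fit there, it returns None.
The match spans [0:2] → 'wo'.

'wo'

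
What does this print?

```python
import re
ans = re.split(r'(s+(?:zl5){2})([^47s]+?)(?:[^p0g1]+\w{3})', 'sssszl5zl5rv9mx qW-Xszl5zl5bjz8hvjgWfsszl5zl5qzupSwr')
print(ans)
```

['', 'sssszl5zl5', 'r', '', 'sszl5zl5', 'q', 'r']

A non-greedy quantifier consumes as few characters as it can — just enough that the remainder of the pattern still matches from where it stops; whatever follows it matches normally.
`re.split` interleaves the captured-group text with the surrounding fragments.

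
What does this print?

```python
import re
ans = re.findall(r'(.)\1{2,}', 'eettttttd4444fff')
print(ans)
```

['t', '4', 'f']

`\1` has to match the exact text group 1 already captured.
Matches: at [2:8] match 'tttttt', group 1 = 't'; at [9:13] match '4444', group 1 = '4'; at [13:16] match 'fff', group 1 = 'f'.
One capturing group, so `findall` returns just the captured substring from each match — 3 in all.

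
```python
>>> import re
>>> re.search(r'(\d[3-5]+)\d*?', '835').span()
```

(0, 3)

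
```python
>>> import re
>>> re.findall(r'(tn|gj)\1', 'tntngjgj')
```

['tn', 'gj']

A backreference is literal: `\1` must see the identical characters the first group matched.
Scanning left to right: at [0:4] match 'tntn', group 1 = 'tn'; at [4:8] match 'gjgj', group 1 = 'gj'.
One capturing group, so `findall` returns just the captured substring from each match — 2 in all.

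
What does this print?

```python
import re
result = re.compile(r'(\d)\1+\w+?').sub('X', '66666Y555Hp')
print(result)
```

`\1` is not a pattern — it's the concrete string captured by group 1, re-applied verbatim.
Each match is replaced by 'X'.

XXp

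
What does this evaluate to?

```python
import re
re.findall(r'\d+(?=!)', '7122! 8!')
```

['7122', '8']

The `(?=…)`/`(?<=…)` assertion just peeks at neighbouring text; it doesn't advance the match position.
Matches: at [0:4] → '7122'; at [6:7] → '8'.
No capturing groups, so `findall` returns the 2 full match strings.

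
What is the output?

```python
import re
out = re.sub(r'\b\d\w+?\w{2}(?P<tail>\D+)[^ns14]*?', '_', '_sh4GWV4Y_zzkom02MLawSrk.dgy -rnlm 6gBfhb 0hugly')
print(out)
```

Pattern: a word boundary (`\b`, zero-width); then a digit, then one or more of a word character (lazy), then exactly 2 of a word character; then one or more of a non-digit (captured as 'tail'); then zero or more of any character except [ns14] (lazy).
Matches: at [35:42] → '6gBfhb '; at [42:48] → '0hugly'.
`sub` substitutes '_' at each match site.

_sh4GWV4Y_zzkom02MLawSrk.dgy -rnlm __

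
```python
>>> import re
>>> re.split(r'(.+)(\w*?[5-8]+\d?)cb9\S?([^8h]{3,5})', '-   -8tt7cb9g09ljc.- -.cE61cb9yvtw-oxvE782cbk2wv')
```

['', '-   -8tt7cb9g09ljc.- -.cE', '61', 'vtw-o', 'xvE782cbk2wv']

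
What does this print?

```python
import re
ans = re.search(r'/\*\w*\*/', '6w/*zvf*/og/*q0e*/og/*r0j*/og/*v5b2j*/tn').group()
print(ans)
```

The match spans [2:9] → '/*zvf*/'.

/*zvf*/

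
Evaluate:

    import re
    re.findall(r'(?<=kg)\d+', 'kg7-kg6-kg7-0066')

Because the assertion is zero-width, the text it checks is not consumed and won't appear in the result.
Matches: at [2:3] → '7'; at [6:7] → '6'; at [10:11] → '7'.
With no groups in the pattern, `findall` gives back each whole match — 3 here.

['7', '6', '7']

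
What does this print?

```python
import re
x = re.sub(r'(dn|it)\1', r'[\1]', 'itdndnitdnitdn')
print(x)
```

it[dn]itdnitdn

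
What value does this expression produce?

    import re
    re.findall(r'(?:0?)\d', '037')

['03', '7']

Pattern: optionally a literal '0' (non-capturing group); then a digit.
No capturing groups, so `findall` returns the 2 full match strings.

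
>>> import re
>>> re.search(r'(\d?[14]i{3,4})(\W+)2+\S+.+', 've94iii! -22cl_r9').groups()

The match spans [2:17] → '94iii! -22cl_r9'.
Captured: group 1 = '94iii', group 2 = '! -'.

('94iii', '! -')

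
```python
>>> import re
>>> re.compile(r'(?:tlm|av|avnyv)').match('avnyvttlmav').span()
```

`match` is anchored at position 0; if the pattern doesn't fit there, it returns None.
The match spans [0:2] → 'av'.

(0, 2)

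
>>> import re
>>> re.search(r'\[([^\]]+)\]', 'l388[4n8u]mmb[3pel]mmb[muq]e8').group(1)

`search` walks the string left to right and returns the first match it finds.
The match spans [4:10] → '[4n8u]'.
Captured: group 1 = '4n8u'.

'4n8u'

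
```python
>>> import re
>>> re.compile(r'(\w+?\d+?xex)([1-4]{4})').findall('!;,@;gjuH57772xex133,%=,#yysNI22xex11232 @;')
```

The pattern matches one or more of a word character (lazy), then one or more of a digit (lazy), then the literal 'xex' (captured); then exactly 4 of a character in [1-4] (captured).
Walking the string: at [25:39] match 'yysNI22xex1123', groups = ('yysNI22xex', '1123').
Multiple groups make `findall` return tuples — one 2-tuple for the one match.

[('yysNI22xex', '1123')]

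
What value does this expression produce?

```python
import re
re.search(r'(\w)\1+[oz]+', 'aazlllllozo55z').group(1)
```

The match spans [0:3] → 'aaz'.
Captured: group 1 = 'a'.

'a'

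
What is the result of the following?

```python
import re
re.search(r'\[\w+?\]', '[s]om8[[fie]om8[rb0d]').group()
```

Unlike `match`, `search` isn't anchored — it looks for the pattern anywhere in the string.
The match spans [0:3] → '[s]'.

'[s]'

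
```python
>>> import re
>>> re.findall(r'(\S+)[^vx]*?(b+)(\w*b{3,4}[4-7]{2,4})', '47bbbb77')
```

[('47', 'b', 'bbb77')]

3 groups means the one result is a tuple of 3 captured strings — 1 here.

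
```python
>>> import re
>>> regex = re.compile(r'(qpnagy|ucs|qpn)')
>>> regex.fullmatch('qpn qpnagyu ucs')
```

None

For `fullmatch`, every character of the input must be accounted for by the pattern.
Here the pattern can't cover the whole string, so the call returns None.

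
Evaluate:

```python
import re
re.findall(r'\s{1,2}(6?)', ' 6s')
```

['6']

With a single group, `findall` returns only what that group captured — 1 item.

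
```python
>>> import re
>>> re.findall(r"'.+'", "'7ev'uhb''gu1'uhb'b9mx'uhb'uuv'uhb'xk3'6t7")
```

["'7ev'uhb''gu1'uhb'b9mx'uhb'uuv'uhb'xk3'"]

Walking the string: at [0:39] → "'7ev'uhb''gu1'uhb'b9mx'uhb'uuv'uhb'xk3'".
`findall` yields the raw match text (1 of them) because the pattern has no groups.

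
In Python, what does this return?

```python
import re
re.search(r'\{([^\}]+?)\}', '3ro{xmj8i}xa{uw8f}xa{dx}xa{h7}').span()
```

The match spans [3:10] → '{xmj8i}'.

(3, 10)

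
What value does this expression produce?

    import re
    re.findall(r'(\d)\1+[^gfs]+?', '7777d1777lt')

A backreference is literal: `\1` must see the identical characters the first group matched.
`findall` collects group 1 from each match (2 total).

['7', '7']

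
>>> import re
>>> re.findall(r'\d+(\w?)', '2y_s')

Pattern: one or more of a digit; then optionally a word character (captured).
Walking the string: at [0:2] match '2y', group 1 = 'y'.
Because there's exactly one group, `findall` drops the full match and keeps group 1 from the one hit.

['y']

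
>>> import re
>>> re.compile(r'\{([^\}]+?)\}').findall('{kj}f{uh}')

['kj', 'uh']

Because there's exactly one group, `findall` drops the full match and keeps group 1 from each hit.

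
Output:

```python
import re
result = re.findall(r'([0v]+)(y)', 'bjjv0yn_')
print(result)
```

This matches one or more of one of [0v] (captured); then a literal 'y' (captured).
Walking the string: at [3:6] match 'v0y', groups = ('v0', 'y').
With 2 capturing groups, `findall` returns a 2-tuple per match.

[('v0', 'y')]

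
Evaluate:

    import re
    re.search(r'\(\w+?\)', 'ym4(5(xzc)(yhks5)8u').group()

'(xzc)'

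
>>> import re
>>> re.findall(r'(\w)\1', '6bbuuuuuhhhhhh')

['b', 'u', 'u', 'h', 'h', 'h']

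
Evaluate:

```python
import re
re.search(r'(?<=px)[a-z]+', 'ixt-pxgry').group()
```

The lookaround is zero-width — it requires the adjacent text to match without consuming it, so the asserted text isn't part of the match.
`re.search` scans for the first position where the pattern succeeds.
The match spans [6:9] → 'gry'.

'gry'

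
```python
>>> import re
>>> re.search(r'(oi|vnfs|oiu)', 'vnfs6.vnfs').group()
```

'vnfs'

`re.search` tries every starting position until one works.
The match spans [0:4] → 'vnfs'.
Captured: group 1 = 'vnfs'.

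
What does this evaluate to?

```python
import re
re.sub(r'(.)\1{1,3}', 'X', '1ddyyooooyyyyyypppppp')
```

'1XXXXXXX'

A backreference is literal: `\1` must see the identical characters the first group matched.
`sub` substitutes 'X' at each match site.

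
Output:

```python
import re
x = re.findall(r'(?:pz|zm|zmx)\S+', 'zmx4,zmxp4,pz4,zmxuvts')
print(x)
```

['zmx4,zmxp4,pz4,zmxuvts']

With no groups in the pattern, `findall` gives back each whole match — 1 here.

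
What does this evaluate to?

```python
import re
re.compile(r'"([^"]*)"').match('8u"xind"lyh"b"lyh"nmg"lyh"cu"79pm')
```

None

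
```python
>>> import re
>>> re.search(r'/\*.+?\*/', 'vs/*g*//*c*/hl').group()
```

The `?` after the quantifier makes it lazy — it takes as little as possible before letting the rest of the pattern try.
The match spans [2:7] → '/*g*/'.

'/*g*/'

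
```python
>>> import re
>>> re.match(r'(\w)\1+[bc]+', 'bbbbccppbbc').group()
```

'bbbbcc'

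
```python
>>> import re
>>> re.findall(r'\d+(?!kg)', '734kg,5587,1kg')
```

The negative lookaround is zero-width — it rules out positions where the adjacent text would match, without consuming anything.
Matches: at [0:2] → '73'; at [6:10] → '5587'.
Since nothing is captured, `findall` lists the 2 matched substrings directly.

['73', '5587']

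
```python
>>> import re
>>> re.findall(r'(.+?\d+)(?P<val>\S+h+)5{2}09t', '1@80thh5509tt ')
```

Pattern: one or more of any character (lazy), then one or more of a digit (captured); then one or more of a non-whitespace character, then one or more of the literal 'h' (captured as 'val'); then exactly 2 of a literal '5', then the literal '09t'.
Scanning left to right: at [0:12] match '1@80thh5509t', groups = ('1@80', 'thh').
Multiple groups make `findall` return tuples — one 2-tuple for the one match.

[('1@80', 'thh')]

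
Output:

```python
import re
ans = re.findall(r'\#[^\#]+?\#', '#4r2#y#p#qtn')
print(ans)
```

Scanning left to right: at [0:5] → '#4r2#'; at [6:9] → '#p#'.
No capturing groups, so `findall` returns the 2 full match strings.

['#4r2#', '#p#']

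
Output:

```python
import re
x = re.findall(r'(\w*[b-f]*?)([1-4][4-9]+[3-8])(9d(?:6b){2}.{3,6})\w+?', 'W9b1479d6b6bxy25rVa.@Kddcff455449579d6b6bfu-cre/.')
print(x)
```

[('W9b', '147', '9d6b6bxy25rV'), ('Kddcff4554', '4957', '9d6b6bfu-cr')]

The pattern matches zero or more of a word character, then zero or more of a character in [b-f] (lazy) (captured); then a character in [1-4], then one or more of a character in [4-9], then a character in [3-8] (captured); then the literal '9d', then the literal '6b' repeated 2 times, then 3 to 6 of any character (captured); then one or more of a word character (lazy).
With 3 capturing groups, `findall` returns a 3-tuple per match.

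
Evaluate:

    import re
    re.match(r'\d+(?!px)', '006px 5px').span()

The negative lookahead/lookbehind blocks any match where the forbidden context is present.
`re.match` only tries the pattern at the start of the string.
The match spans [0:2] → '00'.

(0, 2)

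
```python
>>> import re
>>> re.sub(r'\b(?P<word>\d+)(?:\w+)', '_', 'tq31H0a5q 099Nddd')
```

'tq31H0a5q _'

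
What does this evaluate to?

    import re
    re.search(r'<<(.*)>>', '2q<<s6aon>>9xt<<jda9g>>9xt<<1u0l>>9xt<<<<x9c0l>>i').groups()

('s6aon>>9xt<<jda9g>>9xt<<1u0l>>9xt<<<<x9c0l',)

`re.search` tries every starting position until one works.
The match spans [2:48] → '<<s6aon>>9xt<<jda9g>>9xt<<1u0l>>9xt<<<<x9c0l>>'.
Captured: group 1 = 's6aon>>9xt<<jda9g>>9xt<<1u0l>>9xt<<<<x9c0l'.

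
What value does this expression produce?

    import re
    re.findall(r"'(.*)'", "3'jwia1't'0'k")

Matches: at [1:12] match "'jwia1't'0'", group 1 = "jwia1't'0".
Because there's exactly one group, `findall` drops the full match and keeps group 1 from the one hit.

["jwia1't'0"]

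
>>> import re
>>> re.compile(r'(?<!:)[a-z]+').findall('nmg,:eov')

['nmg', 'ov']

Because the assertion is negative and zero-width, positions next to the forbidden text are skipped.
With no groups in the pattern, `findall` gives back each whole match — 2 here.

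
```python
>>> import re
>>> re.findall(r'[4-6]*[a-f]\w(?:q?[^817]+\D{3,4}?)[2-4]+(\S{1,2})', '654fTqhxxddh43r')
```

['r']

This matches zero or more of a character in [4-6], then a character in [a-f], then a word character; then optionally a literal 'q', then one or more of any character except [817], then 3 to 4 of a non-digit (lazy) (non-capturing group); then one or more of a character in [2-4]; then 1 to 2 of a non-whitespace character (captured).
Walking the string: at [0:15] match '654fTqhxxddh43r', group 1 = 'r'.
With a single group, `findall` returns only what that group captured — 1 item.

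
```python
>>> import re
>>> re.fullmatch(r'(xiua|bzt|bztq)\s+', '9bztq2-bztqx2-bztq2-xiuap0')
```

None

`re.fullmatch` is like wrapping the pattern in `^…$` (in single-line mode).
Here the string isn't matched end-to-end, so the call returns None.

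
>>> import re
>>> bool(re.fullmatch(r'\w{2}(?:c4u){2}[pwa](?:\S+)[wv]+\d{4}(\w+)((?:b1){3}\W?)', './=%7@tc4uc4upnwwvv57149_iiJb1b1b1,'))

The pattern matches exactly 2 of a word character, then the literal 'c4u' repeated 2 times, then one of [pwa]; then one or more of a non-whitespace character (non-capturing group); then one or more of one of [wv], then exactly 4 of a digit; then one or more of a word character (captured); then the literal 'b1' repeated 3 times, then optionally a non-word character (captured).
`fullmatch` succeeds only if the pattern covers the string from start to end.
Here the pattern can't cover the whole string, so the call returns None, and `bool(None)` is False.

False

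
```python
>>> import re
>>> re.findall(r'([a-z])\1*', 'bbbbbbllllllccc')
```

['b', 'l', 'c']

`\1` has to match the exact text group 1 already captured.
Because there's exactly one group, `findall` drops the full match and keeps group 1 from each hit.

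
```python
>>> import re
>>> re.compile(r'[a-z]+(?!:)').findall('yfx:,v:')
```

['yf']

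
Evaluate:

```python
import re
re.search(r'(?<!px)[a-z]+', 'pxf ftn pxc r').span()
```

(0, 3)

The negative lookahead/lookbehind blocks any match where the forbidden context is present.
`search` walks the string left to right and returns the first match it finds.
The match spans [0:3] → 'pxf'.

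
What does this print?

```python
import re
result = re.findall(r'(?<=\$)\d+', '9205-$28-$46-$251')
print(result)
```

['28', '46', '251']

The lookaround is zero-width — it requires the adjacent text to match without consuming it, so the asserted text isn't part of the match.
Matches: at [6:8] → '28'; at [10:12] → '46'; at [14:17] → '251'.
`findall` yields the raw match text (3 of them) because the pattern has no groups.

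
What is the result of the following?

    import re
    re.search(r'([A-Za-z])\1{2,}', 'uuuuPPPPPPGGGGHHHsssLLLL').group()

'uuuu'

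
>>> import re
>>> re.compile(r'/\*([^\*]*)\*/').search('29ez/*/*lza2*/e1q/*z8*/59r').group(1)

'lza2'

`re.search` tries every starting position until one works.
The match spans [6:14] → '/*lza2*/'.
Captured: group 1 = 'lza2'.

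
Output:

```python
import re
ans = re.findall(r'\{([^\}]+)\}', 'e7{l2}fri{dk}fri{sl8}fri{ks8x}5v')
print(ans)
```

Because there's exactly one group, `findall` drops the full match and keeps group 1 from each hit.

['l2', 'dk', 'sl8', 'ks8x']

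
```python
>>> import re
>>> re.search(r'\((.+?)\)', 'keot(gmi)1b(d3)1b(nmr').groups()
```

('gmi',)

The match spans [4:9] → '(gmi)'.
Captured: group 1 = 'gmi'.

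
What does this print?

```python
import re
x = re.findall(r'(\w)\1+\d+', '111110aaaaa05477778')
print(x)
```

['1', 'a']

The backreference `\1` re-matches whatever the first group consumed, character for character.
With a single group, `findall` returns only what that group captured — 2 items.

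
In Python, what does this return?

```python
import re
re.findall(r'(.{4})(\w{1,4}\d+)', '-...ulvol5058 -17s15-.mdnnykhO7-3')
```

This matches exactly 4 of any character (captured); then 1 to 4 of a word character, then one or more of a digit (captured).
Walking the string: at [1:13] match '...ulvol5058', groups = ('...u', 'lvol5058'); at [13:20] match ' -17s15', groups = (' -17', 's15'); at [22:31] match 'mdnnykhO7', groups = ('mdnn', 'ykhO7').
2 groups means each result is a tuple of 2 captured strings — 3 here.

[('...u', 'lvol5058'), (' -17', 's15'), ('mdnn', 'ykhO7')]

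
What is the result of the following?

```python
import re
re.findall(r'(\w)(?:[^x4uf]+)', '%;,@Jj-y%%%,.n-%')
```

['J']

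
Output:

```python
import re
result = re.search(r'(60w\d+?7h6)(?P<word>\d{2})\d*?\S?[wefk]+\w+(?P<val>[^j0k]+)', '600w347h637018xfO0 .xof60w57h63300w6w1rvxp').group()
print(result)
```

60w57h63300w6w1rvxp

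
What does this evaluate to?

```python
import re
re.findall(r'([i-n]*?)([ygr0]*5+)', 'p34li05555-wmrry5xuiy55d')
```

This matches zero or more of a character in [i-n] (lazy) (captured); then zero or more of one of [ygr0], then one or more of a literal '5' (captured).
With 2 capturing groups, `findall` returns a 2-tuple per match.

[('li', '05555'), ('m', 'rry5'), ('i', 'y55')]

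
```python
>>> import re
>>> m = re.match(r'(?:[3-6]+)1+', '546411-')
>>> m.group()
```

'546411'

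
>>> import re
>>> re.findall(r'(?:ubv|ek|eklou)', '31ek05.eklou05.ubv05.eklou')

The regex engine tests alternatives in the order written; an earlier branch that matches wins even if a later one would match more.
With no groups in the pattern, `findall` gives back each whole match — 4 here.

['ek', 'ek', 'ubv', 'ek']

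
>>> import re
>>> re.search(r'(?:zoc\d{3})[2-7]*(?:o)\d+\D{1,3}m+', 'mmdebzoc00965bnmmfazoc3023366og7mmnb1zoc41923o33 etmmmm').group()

'zoc41923o33 etmmmm'

The pattern matches the literal 'zoc', then exactly 3 of a digit (non-capturing group); then zero or more of a character in [2-7]; then a literal 'o' (non-capturing group); then one or more of a digit, then 1 to 3 of a non-digit, then one or more of the literal 'm'.
`search` walks the string left to right and returns the first match it finds.
The match spans [37:55] → 'zoc41923o33 etmmmm'.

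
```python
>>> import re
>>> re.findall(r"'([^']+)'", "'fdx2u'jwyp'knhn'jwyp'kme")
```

`findall` collects group 1 from each match (2 total).

['fdx2u', 'knhn']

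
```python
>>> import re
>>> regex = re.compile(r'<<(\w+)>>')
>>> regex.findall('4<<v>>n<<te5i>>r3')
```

['v', 'te5i']

Scanning left to right: at [1:6] match '<<v>>', group 1 = 'v'; at [7:15] match '<<te5i>>', group 1 = 'te5i'.
Because there's exactly one group, `findall` drops the full match and keeps group 1 from each hit.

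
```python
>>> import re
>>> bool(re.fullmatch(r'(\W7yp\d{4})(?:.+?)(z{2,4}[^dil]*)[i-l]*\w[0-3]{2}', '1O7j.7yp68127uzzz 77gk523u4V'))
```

`fullmatch` succeeds only if the pattern covers the string from start to end.
Here there's no way to consume every character, so the call returns None, and `bool(None)` is False.

False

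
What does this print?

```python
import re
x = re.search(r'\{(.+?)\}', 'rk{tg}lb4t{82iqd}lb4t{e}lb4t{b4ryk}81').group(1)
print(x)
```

The match spans [2:6] → '{tg}'.
Captured: group 1 = 'tg'.

tg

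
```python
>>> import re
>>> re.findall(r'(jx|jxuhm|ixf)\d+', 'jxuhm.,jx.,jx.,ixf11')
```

['ixf']

Matches: at [15:20] match 'ixf11', group 1 = 'ixf'.
One capturing group, so `findall` returns just the captured substring from the one match — 1 in all.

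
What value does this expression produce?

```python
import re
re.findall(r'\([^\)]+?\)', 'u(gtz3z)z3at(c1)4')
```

`findall` yields the raw match text (2 of them) because the pattern has no groups.

['(gtz3z)', '(c1)']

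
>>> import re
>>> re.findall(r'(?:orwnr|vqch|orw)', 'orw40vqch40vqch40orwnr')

Alternation isn't longest-match — the leftmost alternative that fits at this position is chosen.
Since nothing is captured, `findall` lists the 4 matched substrings directly.

['orw', 'vqch', 'vqch', 'orwnr']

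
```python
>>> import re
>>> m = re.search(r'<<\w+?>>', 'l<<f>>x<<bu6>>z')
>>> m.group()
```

'<<f>>'

`re.search` tries every starting position until one works.
The match spans [1:6] → '<<f>>'.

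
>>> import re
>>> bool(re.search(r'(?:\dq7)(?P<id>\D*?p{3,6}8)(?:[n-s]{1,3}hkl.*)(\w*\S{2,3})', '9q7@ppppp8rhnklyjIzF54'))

False

This matches a digit, then the literal 'q7' (non-capturing group); then zero or more of a non-digit (lazy), then 3 to 6 of a literal 'p', then a literal '8' (captured as 'id'); then 1 to 3 of a character in [n-s], then the literal 'hkl', then zero or more of any character (non-capturing group); then zero or more of a word character, then 2 to 3 of a non-whitespace character (captured).
Here nothing in the string fits, so the call returns None, and `bool(None)` is False.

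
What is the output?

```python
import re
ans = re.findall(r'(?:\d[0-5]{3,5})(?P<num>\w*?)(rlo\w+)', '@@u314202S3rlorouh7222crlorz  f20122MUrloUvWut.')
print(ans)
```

[('S3', 'rlorouh7222crlorz'), ('MU', 'rloUvWut')]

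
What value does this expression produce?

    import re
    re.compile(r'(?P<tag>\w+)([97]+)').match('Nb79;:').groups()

('Nb7', '9')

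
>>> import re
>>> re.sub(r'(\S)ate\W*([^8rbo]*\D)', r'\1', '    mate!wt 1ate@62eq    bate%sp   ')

Pattern: a non-whitespace character (captured); then the literal 'ate', then zero or more of a non-word character; then zero or more of any character except [8rbo], then a non-digit (captured).
`\1` in the replacement pulls in group 1's text for each match.

'    mate%sp   '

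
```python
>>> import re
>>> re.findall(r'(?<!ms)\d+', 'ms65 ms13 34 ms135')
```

['5', '3', '34', '35']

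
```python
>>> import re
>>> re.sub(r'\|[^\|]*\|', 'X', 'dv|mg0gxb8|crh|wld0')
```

Matches: at [2:11] → '|mg0gxb8|'.
Every occurrence is swapped for 'X'.

'dvXcrh|wld0'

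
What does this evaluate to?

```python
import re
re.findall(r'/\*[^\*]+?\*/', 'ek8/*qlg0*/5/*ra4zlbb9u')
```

['/*qlg0*/']

Scanning left to right: at [3:11] → '/*qlg0*/'.
With no groups in the pattern, `findall` gives back each whole match — 1 here.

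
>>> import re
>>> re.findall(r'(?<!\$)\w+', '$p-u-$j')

`(?!…)`/`(?<!…)` only lets a position through if the neighbouring text does NOT match; no characters are consumed.
Matches: at [3:4] → 'u'.
Since nothing is captured, `findall` lists the 1 matched substring directly.

['u']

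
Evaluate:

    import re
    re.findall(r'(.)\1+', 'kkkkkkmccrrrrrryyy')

After group 1 captures some text, `\1` only succeeds where that same text appears again.
Because there's exactly one group, `findall` drops the full match and keeps group 1 from each hit.

['k', 'c', 'r', 'y']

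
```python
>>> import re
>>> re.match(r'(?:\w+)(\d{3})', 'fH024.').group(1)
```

Pattern: one or more of a word character (non-capturing group); then exactly 3 of a digit (captured).
With `match`, the pattern is implicitly anchored at the beginning.
The match spans [0:5] → 'fH024'.
Captured: group 1 = '024'.

'024'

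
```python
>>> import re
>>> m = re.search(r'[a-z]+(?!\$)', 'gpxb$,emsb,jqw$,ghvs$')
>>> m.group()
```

The negative lookaround is zero-width — it rules out positions where the adjacent text would match, without consuming anything.
The match spans [0:3] → 'gpx'.

'gpx'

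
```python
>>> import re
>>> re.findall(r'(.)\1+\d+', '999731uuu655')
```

['9', 'u']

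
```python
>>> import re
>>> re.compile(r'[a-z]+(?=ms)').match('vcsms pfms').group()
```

`re.match` only tries the pattern at the start of the string.
The match spans [0:3] → 'vcs'.

'vcs'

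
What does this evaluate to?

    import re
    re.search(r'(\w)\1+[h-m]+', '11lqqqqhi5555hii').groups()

('1',)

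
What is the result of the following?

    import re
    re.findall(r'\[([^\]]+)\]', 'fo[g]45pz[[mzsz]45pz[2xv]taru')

['g', '[mzsz', '2xv']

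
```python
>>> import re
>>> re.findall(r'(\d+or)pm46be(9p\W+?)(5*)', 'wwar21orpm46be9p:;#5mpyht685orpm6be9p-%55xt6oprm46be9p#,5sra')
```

[('21or', '9p:', '')]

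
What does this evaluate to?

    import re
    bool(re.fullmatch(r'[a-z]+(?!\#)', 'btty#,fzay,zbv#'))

The negative lookaround is zero-width — it rules out positions where the adjacent text would match, without consuming anything.
`re.fullmatch` requires the pattern to consume the entire string.
Here there's no way to consume every character, so the call returns None, and `bool(None)` is False.

False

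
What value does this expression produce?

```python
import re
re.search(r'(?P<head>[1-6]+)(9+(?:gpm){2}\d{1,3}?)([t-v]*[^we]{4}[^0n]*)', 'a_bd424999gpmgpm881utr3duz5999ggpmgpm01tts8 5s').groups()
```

Pattern: one or more of a character in [1-6] (captured as 'head'); then one or more of a literal '9', then the literal 'gpm' repeated 2 times, then 1 to 3 of a digit (lazy) (captured); then zero or more of a character in [t-v], then exactly 4 of any character except [we], then zero or more of any character except [0n] (captured).
`re.search` tries every starting position until one works.
The match spans [4:37] → '424999gpmgpm881utr3duz5999ggpmgpm'.
Captured: group 1 = '424', group 2 = '999gpmgpm8', group 3 = '81utr3duz5999ggpmgpm'.

('424', '999gpmgpm8', '81utr3duz5999ggpmgpm')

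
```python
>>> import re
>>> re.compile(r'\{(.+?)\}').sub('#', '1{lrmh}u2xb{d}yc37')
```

Because the quantifier is non-greedy, it stops expanding at the earliest point where the rest of the pattern can succeed.
Matches: at [1:7] → '{lrmh}'; at [11:14] → '{d}'.
`sub` substitutes '#' at each match site.

'1#u2xb#yc37'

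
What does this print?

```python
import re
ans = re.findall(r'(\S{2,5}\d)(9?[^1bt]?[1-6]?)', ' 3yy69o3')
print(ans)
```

[('3yy69', 'o3')]

The pattern matches 2 to 5 of a non-whitespace character, then a digit (captured); then optionally the literal '9', then optionally any character except [1bt], then optionally a character in [1-6] (captured).
Matches: at [1:8] match '3yy69o3', groups = ('3yy69', 'o3').
Multiple groups make `findall` return tuples — one 2-tuple for the one match.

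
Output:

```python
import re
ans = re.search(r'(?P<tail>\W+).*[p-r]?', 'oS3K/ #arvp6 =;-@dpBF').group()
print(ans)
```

/ #arvp6 =;-@dpBF

This matches one or more of a non-word character (captured as 'tail'); then zero or more of any character, then optionally a character in [p-r].
Unlike `match`, `search` isn't anchored — it looks for the pattern anywhere in the string.
The match spans [4:21] → '/ #arvp6 =;-@dpBF'.
Captured: group 1 = '/ #'.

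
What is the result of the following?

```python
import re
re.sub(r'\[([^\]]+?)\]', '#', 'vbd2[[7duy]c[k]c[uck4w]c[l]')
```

'vbd2#c#c#c#'

Each match is replaced by '#'.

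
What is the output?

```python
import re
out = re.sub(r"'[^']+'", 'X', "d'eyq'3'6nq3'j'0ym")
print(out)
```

dX3Xj'0ym

Matches: at [1:6] → "'eyq'"; at [7:13] → "'6nq3'".
Each match is replaced by 'X'.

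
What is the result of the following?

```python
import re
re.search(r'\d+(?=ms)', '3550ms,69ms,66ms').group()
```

'3550'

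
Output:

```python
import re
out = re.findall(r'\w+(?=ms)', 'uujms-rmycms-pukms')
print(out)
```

['uuj', 'rmyc', 'puk']

The positive lookaround only admits positions where the adjacent text matches; those characters stay outside the span.
`findall` yields the raw match text (3 of them) because the pattern has no groups.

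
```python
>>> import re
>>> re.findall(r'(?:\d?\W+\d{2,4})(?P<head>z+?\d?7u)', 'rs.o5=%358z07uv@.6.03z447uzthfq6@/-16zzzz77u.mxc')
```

['z07u', 'zzzz77u']

This matches optionally a digit, then one or more of a non-word character, then 2 to 4 of a digit (non-capturing group); then one or more of a literal 'z' (lazy), then optionally a digit, then the literal '7u' (captured as 'head').
Matches: at [4:14] match '5=%358z07u', group 1 = 'z07u'; at [31:44] match '6@/-16zzzz77u', group 1 = 'zzzz77u'.
One capturing group, so `findall` returns just the captured substring from each match — 2 in all.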